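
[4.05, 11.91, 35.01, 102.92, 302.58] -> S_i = 4.05*2.94^i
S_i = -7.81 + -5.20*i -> [-7.81, -13.01, -18.21, -23.41, -28.61]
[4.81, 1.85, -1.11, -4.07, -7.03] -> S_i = 4.81 + -2.96*i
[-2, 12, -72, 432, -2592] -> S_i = -2*-6^i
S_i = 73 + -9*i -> [73, 64, 55, 46, 37]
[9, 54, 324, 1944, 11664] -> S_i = 9*6^i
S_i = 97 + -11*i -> [97, 86, 75, 64, 53]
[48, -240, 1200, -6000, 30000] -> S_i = 48*-5^i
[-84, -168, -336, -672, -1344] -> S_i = -84*2^i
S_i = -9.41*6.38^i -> [-9.41, -60.04, -383.03, -2443.72, -15590.94]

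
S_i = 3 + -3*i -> [3, 0, -3, -6, -9]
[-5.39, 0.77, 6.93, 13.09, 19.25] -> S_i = -5.39 + 6.16*i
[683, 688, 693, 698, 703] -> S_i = 683 + 5*i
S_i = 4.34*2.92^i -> [4.34, 12.67, 37.0, 108.05, 315.52]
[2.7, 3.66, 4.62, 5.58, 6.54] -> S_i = 2.70 + 0.96*i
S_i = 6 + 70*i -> [6, 76, 146, 216, 286]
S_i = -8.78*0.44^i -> [-8.78, -3.86, -1.7, -0.75, -0.33]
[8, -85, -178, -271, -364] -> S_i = 8 + -93*i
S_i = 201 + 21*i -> [201, 222, 243, 264, 285]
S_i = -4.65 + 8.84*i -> [-4.65, 4.19, 13.03, 21.87, 30.71]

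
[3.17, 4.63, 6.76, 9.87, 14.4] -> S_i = 3.17*1.46^i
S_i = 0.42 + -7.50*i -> [0.42, -7.08, -14.58, -22.08, -29.58]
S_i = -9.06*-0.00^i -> [-9.06, 0.0, -0.0, 0.0, -0.0]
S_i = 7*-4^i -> [7, -28, 112, -448, 1792]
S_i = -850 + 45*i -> [-850, -805, -760, -715, -670]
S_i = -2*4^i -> [-2, -8, -32, -128, -512]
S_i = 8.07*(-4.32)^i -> [8.07, -34.86, 150.61, -650.62, 2810.66]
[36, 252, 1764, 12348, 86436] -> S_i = 36*7^i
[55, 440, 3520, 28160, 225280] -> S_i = 55*8^i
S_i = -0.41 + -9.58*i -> [-0.41, -9.99, -19.57, -29.15, -38.73]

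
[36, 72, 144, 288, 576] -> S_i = 36*2^i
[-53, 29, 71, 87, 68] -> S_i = Random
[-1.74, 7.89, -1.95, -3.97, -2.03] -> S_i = Random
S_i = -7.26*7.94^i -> [-7.26, -57.64, -457.7, -3634.11, -28854.84]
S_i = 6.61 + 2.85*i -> [6.61, 9.46, 12.31, 15.16, 18.01]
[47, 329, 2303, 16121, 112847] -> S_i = 47*7^i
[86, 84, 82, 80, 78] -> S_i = 86 + -2*i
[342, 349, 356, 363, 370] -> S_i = 342 + 7*i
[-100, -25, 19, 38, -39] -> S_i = Random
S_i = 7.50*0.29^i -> [7.5, 2.17, 0.63, 0.18, 0.05]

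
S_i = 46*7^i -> [46, 322, 2254, 15778, 110446]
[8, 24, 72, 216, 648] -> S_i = 8*3^i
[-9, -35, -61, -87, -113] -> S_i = -9 + -26*i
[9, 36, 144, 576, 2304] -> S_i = 9*4^i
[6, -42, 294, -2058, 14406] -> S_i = 6*-7^i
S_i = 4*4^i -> [4, 16, 64, 256, 1024]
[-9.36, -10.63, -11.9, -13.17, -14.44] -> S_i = -9.36 + -1.27*i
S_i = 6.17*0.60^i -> [6.17, 3.7, 2.22, 1.33, 0.8]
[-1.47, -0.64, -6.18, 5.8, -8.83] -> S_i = Random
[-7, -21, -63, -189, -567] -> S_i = -7*3^i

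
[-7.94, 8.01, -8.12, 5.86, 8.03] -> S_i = Random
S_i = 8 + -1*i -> [8, 7, 6, 5, 4]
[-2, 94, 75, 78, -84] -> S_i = Random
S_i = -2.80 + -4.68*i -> [-2.8, -7.48, -12.16, -16.84, -21.52]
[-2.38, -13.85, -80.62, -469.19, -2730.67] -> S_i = -2.38*5.82^i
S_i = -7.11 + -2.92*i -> [-7.11, -10.03, -12.95, -15.87, -18.79]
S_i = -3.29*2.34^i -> [-3.29, -7.7, -18.01, -42.15, -98.64]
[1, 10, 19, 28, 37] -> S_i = 1 + 9*i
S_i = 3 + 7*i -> [3, 10, 17, 24, 31]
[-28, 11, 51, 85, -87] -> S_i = Random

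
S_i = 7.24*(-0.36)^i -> [7.24, -2.61, 0.94, -0.34, 0.12]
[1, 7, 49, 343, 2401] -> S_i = 1*7^i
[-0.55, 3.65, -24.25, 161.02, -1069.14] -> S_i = -0.55*(-6.64)^i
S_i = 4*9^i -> [4, 36, 324, 2916, 26244]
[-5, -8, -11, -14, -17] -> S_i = -5 + -3*i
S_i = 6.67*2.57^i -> [6.67, 17.14, 44.05, 113.22, 290.98]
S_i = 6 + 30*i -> [6, 36, 66, 96, 126]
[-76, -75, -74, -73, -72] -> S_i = -76 + 1*i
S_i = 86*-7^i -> [86, -602, 4214, -29498, 206486]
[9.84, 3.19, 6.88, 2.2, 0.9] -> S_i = Random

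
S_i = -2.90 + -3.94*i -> [-2.9, -6.84, -10.78, -14.72, -18.66]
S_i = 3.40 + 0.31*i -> [3.4, 3.71, 4.02, 4.33, 4.64]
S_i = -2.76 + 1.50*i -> [-2.76, -1.26, 0.24, 1.74, 3.24]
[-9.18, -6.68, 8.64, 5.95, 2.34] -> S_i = Random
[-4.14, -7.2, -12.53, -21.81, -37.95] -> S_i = -4.14*1.74^i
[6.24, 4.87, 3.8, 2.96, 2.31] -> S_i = 6.24*0.78^i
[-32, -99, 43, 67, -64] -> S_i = Random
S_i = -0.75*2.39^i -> [-0.75, -1.79, -4.28, -10.24, -24.47]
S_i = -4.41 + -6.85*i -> [-4.41, -11.26, -18.11, -24.96, -31.81]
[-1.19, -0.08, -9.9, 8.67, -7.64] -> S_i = Random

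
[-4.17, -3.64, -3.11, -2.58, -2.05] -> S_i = -4.17 + 0.53*i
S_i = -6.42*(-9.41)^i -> [-6.42, 60.41, -568.48, 5349.39, -50337.72]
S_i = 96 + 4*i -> [96, 100, 104, 108, 112]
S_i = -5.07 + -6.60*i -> [-5.07, -11.67, -18.27, -24.87, -31.47]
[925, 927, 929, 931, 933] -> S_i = 925 + 2*i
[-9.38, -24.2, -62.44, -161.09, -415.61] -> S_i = -9.38*2.58^i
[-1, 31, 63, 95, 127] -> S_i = -1 + 32*i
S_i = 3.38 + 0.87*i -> [3.38, 4.25, 5.12, 5.99, 6.86]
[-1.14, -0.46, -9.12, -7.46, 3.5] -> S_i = Random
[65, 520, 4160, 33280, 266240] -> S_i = 65*8^i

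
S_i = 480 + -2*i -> [480, 478, 476, 474, 472]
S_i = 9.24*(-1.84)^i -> [9.24, -17.0, 31.28, -57.56, 105.91]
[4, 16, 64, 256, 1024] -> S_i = 4*4^i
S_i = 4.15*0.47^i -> [4.15, 1.95, 0.92, 0.43, 0.2]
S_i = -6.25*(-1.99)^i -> [-6.25, 12.44, -24.75, 49.25, -98.01]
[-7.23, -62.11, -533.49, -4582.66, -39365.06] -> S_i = -7.23*8.59^i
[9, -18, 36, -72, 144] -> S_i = 9*-2^i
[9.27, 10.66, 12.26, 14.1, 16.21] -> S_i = 9.27*1.15^i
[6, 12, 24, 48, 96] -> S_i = 6*2^i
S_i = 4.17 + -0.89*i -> [4.17, 3.28, 2.39, 1.5, 0.61]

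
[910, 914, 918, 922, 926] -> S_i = 910 + 4*i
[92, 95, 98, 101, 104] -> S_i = 92 + 3*i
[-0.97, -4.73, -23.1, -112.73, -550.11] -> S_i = -0.97*4.88^i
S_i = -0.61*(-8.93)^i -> [-0.61, 5.45, -48.64, 434.39, -3879.14]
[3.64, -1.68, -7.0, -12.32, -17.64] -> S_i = 3.64 + -5.32*i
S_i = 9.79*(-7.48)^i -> [9.79, -73.23, 547.75, -4097.2, 30647.08]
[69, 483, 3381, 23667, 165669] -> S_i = 69*7^i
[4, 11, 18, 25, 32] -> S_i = 4 + 7*i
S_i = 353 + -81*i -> [353, 272, 191, 110, 29]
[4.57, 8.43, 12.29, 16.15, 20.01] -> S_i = 4.57 + 3.86*i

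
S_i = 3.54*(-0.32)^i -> [3.54, -1.13, 0.36, -0.12, 0.04]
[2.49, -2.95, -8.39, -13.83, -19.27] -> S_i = 2.49 + -5.44*i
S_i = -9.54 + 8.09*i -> [-9.54, -1.45, 6.64, 14.73, 22.82]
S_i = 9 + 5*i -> [9, 14, 19, 24, 29]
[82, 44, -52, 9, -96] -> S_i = Random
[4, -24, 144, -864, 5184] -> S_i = 4*-6^i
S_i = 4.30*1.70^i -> [4.3, 7.31, 12.43, 21.13, 35.91]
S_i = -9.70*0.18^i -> [-9.7, -1.75, -0.31, -0.06, -0.01]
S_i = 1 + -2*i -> [1, -1, -3, -5, -7]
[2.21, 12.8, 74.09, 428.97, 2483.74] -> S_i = 2.21*5.79^i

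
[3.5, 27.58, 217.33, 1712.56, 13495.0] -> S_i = 3.50*7.88^i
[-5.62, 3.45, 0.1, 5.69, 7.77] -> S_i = Random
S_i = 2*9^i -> [2, 18, 162, 1458, 13122]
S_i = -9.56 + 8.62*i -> [-9.56, -0.94, 7.68, 16.3, 24.92]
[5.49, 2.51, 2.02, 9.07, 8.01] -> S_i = Random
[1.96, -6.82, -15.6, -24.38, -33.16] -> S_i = 1.96 + -8.78*i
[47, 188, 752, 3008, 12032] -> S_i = 47*4^i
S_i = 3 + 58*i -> [3, 61, 119, 177, 235]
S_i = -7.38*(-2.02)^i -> [-7.38, 14.91, -30.11, 60.83, -122.87]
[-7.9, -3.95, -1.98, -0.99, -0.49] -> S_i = -7.90*0.50^i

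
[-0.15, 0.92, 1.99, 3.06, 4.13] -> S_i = -0.15 + 1.07*i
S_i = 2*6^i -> [2, 12, 72, 432, 2592]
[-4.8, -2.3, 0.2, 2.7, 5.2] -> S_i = -4.80 + 2.50*i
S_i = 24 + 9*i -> [24, 33, 42, 51, 60]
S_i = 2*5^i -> [2, 10, 50, 250, 1250]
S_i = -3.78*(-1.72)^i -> [-3.78, 6.5, -11.18, 19.23, -33.08]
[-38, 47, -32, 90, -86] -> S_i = Random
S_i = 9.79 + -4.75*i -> [9.79, 5.04, 0.29, -4.46, -9.21]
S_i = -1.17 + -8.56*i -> [-1.17, -9.73, -18.29, -26.85, -35.41]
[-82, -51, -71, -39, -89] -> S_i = Random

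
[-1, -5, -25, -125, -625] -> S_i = -1*5^i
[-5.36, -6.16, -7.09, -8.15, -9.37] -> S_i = -5.36*1.15^i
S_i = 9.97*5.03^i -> [9.97, 50.15, 252.25, 1268.82, 6382.15]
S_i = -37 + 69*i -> [-37, 32, 101, 170, 239]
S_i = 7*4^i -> [7, 28, 112, 448, 1792]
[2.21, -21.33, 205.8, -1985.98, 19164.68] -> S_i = 2.21*(-9.65)^i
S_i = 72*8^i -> [72, 576, 4608, 36864, 294912]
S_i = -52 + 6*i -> [-52, -46, -40, -34, -28]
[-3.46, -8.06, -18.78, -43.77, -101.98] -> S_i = -3.46*2.33^i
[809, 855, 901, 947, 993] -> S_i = 809 + 46*i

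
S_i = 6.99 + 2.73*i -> [6.99, 9.72, 12.45, 15.18, 17.91]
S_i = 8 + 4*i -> [8, 12, 16, 20, 24]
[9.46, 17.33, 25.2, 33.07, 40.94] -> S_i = 9.46 + 7.87*i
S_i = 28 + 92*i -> [28, 120, 212, 304, 396]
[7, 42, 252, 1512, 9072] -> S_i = 7*6^i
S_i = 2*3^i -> [2, 6, 18, 54, 162]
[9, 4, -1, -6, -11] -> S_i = 9 + -5*i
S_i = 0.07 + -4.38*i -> [0.07, -4.31, -8.69, -13.07, -17.45]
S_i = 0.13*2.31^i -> [0.13, 0.3, 0.69, 1.6, 3.7]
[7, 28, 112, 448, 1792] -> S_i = 7*4^i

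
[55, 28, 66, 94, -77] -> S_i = Random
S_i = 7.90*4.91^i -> [7.9, 38.79, 190.45, 935.13, 4591.48]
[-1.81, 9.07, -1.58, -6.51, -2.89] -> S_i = Random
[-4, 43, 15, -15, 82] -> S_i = Random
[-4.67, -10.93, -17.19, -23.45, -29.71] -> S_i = -4.67 + -6.26*i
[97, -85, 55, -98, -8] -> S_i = Random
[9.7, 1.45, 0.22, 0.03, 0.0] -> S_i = 9.70*0.15^i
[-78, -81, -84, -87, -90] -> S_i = -78 + -3*i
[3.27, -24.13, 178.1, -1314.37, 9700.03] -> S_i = 3.27*(-7.38)^i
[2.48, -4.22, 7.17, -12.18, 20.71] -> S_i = 2.48*(-1.70)^i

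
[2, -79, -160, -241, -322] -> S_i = 2 + -81*i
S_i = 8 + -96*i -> [8, -88, -184, -280, -376]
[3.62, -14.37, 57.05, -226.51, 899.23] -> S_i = 3.62*(-3.97)^i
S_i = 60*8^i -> [60, 480, 3840, 30720, 245760]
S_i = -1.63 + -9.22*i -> [-1.63, -10.85, -20.07, -29.29, -38.51]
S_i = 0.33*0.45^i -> [0.33, 0.15, 0.07, 0.03, 0.01]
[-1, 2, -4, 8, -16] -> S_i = -1*-2^i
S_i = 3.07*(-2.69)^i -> [3.07, -8.26, 22.21, -59.76, 160.75]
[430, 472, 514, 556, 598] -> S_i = 430 + 42*i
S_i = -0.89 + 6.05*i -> [-0.89, 5.16, 11.21, 17.26, 23.31]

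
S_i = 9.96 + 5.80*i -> [9.96, 15.76, 21.56, 27.36, 33.16]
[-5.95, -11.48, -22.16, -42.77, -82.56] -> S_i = -5.95*1.93^i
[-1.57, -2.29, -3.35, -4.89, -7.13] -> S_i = -1.57*1.46^i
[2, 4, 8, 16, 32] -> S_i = 2*2^i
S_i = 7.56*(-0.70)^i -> [7.56, -5.29, 3.7, -2.59, 1.82]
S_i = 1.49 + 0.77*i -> [1.49, 2.26, 3.03, 3.8, 4.57]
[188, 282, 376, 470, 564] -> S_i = 188 + 94*i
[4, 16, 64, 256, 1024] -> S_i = 4*4^i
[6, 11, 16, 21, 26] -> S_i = 6 + 5*i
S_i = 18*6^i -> [18, 108, 648, 3888, 23328]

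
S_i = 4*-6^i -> [4, -24, 144, -864, 5184]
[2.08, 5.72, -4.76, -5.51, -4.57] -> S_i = Random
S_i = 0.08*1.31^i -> [0.08, 0.1, 0.14, 0.18, 0.24]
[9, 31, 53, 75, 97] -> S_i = 9 + 22*i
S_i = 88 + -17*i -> [88, 71, 54, 37, 20]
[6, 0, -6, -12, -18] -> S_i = 6 + -6*i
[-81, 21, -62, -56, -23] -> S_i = Random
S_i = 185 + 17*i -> [185, 202, 219, 236, 253]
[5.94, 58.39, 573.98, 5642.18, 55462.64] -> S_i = 5.94*9.83^i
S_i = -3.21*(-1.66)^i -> [-3.21, 5.33, -8.85, 14.68, -24.37]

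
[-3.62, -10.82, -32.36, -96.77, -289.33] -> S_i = -3.62*2.99^i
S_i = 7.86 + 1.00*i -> [7.86, 8.86, 9.86, 10.86, 11.86]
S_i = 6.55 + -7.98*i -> [6.55, -1.43, -9.41, -17.39, -25.37]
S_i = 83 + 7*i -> [83, 90, 97, 104, 111]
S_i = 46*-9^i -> [46, -414, 3726, -33534, 301806]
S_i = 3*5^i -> [3, 15, 75, 375, 1875]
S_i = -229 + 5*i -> [-229, -224, -219, -214, -209]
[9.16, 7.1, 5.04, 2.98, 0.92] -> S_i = 9.16 + -2.06*i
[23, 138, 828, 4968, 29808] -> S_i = 23*6^i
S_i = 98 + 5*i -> [98, 103, 108, 113, 118]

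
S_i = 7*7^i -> [7, 49, 343, 2401, 16807]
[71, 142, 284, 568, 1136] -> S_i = 71*2^i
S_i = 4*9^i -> [4, 36, 324, 2916, 26244]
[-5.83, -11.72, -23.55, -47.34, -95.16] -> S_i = -5.83*2.01^i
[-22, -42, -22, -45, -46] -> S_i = Random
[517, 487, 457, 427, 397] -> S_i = 517 + -30*i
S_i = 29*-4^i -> [29, -116, 464, -1856, 7424]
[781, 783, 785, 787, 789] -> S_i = 781 + 2*i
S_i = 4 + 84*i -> [4, 88, 172, 256, 340]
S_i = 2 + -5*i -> [2, -3, -8, -13, -18]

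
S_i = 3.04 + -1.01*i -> [3.04, 2.03, 1.02, 0.01, -1.0]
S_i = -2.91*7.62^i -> [-2.91, -22.17, -168.97, -1287.53, -9810.99]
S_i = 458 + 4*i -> [458, 462, 466, 470, 474]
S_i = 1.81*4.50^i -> [1.81, 8.14, 36.65, 164.94, 742.21]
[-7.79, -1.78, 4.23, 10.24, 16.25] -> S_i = -7.79 + 6.01*i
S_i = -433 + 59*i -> [-433, -374, -315, -256, -197]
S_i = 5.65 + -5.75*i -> [5.65, -0.1, -5.85, -11.6, -17.35]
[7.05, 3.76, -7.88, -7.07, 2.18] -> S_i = Random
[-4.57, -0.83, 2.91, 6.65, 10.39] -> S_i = -4.57 + 3.74*i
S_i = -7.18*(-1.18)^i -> [-7.18, 8.47, -10.0, 11.8, -13.92]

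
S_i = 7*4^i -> [7, 28, 112, 448, 1792]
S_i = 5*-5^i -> [5, -25, 125, -625, 3125]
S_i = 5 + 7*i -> [5, 12, 19, 26, 33]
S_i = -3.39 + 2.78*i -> [-3.39, -0.61, 2.17, 4.95, 7.73]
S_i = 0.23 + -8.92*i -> [0.23, -8.69, -17.61, -26.53, -35.45]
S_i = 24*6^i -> [24, 144, 864, 5184, 31104]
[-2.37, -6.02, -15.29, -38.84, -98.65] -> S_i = -2.37*2.54^i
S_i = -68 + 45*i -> [-68, -23, 22, 67, 112]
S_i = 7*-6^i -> [7, -42, 252, -1512, 9072]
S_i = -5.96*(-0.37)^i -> [-5.96, 2.21, -0.82, 0.3, -0.11]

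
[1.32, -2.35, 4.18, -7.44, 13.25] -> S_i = 1.32*(-1.78)^i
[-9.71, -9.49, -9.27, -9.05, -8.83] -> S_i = -9.71 + 0.22*i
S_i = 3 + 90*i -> [3, 93, 183, 273, 363]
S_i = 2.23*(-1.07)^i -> [2.23, -2.39, 2.55, -2.73, 2.92]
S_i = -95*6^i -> [-95, -570, -3420, -20520, -123120]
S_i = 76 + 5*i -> [76, 81, 86, 91, 96]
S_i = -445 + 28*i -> [-445, -417, -389, -361, -333]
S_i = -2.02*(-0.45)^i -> [-2.02, 0.91, -0.41, 0.18, -0.08]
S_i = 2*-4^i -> [2, -8, 32, -128, 512]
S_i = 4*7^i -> [4, 28, 196, 1372, 9604]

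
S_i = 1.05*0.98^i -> [1.05, 1.03, 1.01, 0.99, 0.97]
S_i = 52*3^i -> [52, 156, 468, 1404, 4212]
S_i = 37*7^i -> [37, 259, 1813, 12691, 88837]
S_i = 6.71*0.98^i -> [6.71, 6.58, 6.44, 6.32, 6.19]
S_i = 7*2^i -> [7, 14, 28, 56, 112]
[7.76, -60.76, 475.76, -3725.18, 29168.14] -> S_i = 7.76*(-7.83)^i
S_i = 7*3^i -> [7, 21, 63, 189, 567]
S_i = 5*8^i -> [5, 40, 320, 2560, 20480]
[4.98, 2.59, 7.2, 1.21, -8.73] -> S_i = Random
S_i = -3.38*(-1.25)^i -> [-3.38, 4.22, -5.28, 6.6, -8.25]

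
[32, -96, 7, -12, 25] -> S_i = Random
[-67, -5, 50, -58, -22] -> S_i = Random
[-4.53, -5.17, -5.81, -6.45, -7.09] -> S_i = -4.53 + -0.64*i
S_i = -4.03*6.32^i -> [-4.03, -25.47, -160.97, -1017.32, -6429.44]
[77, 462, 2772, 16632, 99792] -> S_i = 77*6^i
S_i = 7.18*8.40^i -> [7.18, 60.31, 506.62, 4255.61, 35747.16]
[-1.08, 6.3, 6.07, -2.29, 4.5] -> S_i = Random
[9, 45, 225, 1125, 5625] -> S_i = 9*5^i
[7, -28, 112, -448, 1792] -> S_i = 7*-4^i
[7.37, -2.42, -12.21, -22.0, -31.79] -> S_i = 7.37 + -9.79*i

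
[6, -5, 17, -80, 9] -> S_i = Random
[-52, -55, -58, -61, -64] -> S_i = -52 + -3*i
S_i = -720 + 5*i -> [-720, -715, -710, -705, -700]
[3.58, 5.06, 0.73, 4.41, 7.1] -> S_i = Random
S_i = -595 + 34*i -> [-595, -561, -527, -493, -459]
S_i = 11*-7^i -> [11, -77, 539, -3773, 26411]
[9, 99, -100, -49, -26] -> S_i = Random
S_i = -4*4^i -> [-4, -16, -64, -256, -1024]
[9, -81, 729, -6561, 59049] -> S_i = 9*-9^i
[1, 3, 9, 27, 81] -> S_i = 1*3^i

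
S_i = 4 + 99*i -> [4, 103, 202, 301, 400]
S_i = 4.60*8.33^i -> [4.6, 38.32, 319.19, 2658.84, 22148.17]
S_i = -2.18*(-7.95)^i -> [-2.18, 17.33, -137.78, 1095.36, -8708.13]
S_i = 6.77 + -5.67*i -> [6.77, 1.1, -4.57, -10.24, -15.91]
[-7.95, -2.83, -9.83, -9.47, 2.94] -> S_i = Random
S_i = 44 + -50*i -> [44, -6, -56, -106, -156]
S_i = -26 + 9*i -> [-26, -17, -8, 1, 10]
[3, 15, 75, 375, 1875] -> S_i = 3*5^i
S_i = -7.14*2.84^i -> [-7.14, -20.28, -57.59, -163.55, -464.48]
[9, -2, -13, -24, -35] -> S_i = 9 + -11*i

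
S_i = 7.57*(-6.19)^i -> [7.57, -46.86, 290.05, -1795.43, 11113.7]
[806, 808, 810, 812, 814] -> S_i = 806 + 2*i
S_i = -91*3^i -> [-91, -273, -819, -2457, -7371]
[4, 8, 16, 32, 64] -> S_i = 4*2^i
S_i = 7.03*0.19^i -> [7.03, 1.34, 0.25, 0.05, 0.01]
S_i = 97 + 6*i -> [97, 103, 109, 115, 121]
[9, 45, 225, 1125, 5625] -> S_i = 9*5^i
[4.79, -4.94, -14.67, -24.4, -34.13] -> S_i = 4.79 + -9.73*i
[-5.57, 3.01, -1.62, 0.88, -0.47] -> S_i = -5.57*(-0.54)^i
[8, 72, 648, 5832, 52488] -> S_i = 8*9^i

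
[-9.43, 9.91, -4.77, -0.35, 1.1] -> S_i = Random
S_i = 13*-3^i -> [13, -39, 117, -351, 1053]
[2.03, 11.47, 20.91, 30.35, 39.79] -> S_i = 2.03 + 9.44*i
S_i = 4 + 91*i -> [4, 95, 186, 277, 368]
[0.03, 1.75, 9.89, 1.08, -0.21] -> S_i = Random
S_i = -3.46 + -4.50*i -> [-3.46, -7.96, -12.46, -16.96, -21.46]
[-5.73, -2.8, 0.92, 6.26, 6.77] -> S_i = Random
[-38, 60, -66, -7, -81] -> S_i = Random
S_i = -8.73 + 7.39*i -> [-8.73, -1.34, 6.05, 13.44, 20.83]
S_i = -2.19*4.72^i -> [-2.19, -10.34, -48.79, -230.29, -1086.96]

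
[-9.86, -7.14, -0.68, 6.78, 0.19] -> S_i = Random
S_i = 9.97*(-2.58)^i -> [9.97, -25.72, 66.36, -171.22, 441.75]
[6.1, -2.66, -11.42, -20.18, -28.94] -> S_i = 6.10 + -8.76*i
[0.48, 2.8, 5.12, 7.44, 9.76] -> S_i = 0.48 + 2.32*i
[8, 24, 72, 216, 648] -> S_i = 8*3^i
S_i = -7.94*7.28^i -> [-7.94, -57.8, -420.81, -3063.48, -22302.11]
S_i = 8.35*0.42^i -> [8.35, 3.51, 1.47, 0.62, 0.26]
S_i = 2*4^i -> [2, 8, 32, 128, 512]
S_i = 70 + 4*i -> [70, 74, 78, 82, 86]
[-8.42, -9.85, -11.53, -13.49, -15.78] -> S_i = -8.42*1.17^i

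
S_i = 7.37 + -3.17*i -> [7.37, 4.2, 1.03, -2.14, -5.31]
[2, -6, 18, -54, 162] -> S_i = 2*-3^i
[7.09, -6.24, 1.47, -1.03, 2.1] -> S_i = Random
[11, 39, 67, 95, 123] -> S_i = 11 + 28*i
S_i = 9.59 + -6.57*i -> [9.59, 3.02, -3.55, -10.12, -16.69]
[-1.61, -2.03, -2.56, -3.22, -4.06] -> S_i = -1.61*1.26^i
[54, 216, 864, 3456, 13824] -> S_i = 54*4^i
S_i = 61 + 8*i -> [61, 69, 77, 85, 93]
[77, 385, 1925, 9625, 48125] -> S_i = 77*5^i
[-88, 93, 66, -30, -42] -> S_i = Random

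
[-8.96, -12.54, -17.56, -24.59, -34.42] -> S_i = -8.96*1.40^i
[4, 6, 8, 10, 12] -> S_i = 4 + 2*i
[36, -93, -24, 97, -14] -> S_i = Random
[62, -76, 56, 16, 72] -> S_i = Random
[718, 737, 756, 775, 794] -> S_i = 718 + 19*i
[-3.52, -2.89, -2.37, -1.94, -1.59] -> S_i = -3.52*0.82^i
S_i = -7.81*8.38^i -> [-7.81, -65.45, -548.45, -4596.03, -38514.75]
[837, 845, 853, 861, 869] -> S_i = 837 + 8*i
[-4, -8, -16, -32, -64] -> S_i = -4*2^i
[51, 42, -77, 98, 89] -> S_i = Random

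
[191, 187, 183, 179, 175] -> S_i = 191 + -4*i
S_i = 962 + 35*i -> [962, 997, 1032, 1067, 1102]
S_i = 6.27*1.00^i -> [6.27, 6.27, 6.27, 6.27, 6.27]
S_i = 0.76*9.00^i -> [0.76, 6.84, 61.56, 554.04, 4986.36]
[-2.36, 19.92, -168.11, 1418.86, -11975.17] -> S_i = -2.36*(-8.44)^i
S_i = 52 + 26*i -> [52, 78, 104, 130, 156]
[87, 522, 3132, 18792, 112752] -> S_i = 87*6^i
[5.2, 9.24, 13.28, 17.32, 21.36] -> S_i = 5.20 + 4.04*i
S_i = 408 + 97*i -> [408, 505, 602, 699, 796]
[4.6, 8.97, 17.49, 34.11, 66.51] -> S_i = 4.60*1.95^i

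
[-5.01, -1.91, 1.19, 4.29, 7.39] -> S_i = -5.01 + 3.10*i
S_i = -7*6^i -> [-7, -42, -252, -1512, -9072]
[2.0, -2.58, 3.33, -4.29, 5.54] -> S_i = 2.00*(-1.29)^i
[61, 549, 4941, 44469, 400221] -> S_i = 61*9^i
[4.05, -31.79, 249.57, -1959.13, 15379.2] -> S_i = 4.05*(-7.85)^i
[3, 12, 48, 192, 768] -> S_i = 3*4^i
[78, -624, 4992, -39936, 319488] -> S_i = 78*-8^i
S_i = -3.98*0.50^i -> [-3.98, -1.99, -1.0, -0.5, -0.25]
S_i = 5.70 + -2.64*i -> [5.7, 3.06, 0.42, -2.22, -4.86]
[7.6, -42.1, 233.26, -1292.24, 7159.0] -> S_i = 7.60*(-5.54)^i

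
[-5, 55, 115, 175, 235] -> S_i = -5 + 60*i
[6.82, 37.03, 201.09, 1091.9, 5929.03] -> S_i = 6.82*5.43^i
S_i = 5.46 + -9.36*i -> [5.46, -3.9, -13.26, -22.62, -31.98]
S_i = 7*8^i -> [7, 56, 448, 3584, 28672]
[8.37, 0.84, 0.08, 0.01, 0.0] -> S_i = 8.37*0.10^i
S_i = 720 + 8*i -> [720, 728, 736, 744, 752]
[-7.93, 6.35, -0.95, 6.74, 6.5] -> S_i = Random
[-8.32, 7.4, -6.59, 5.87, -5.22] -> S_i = -8.32*(-0.89)^i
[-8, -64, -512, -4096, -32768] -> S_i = -8*8^i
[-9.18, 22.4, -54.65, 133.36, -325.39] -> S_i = -9.18*(-2.44)^i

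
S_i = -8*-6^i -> [-8, 48, -288, 1728, -10368]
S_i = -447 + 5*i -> [-447, -442, -437, -432, -427]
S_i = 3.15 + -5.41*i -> [3.15, -2.26, -7.67, -13.08, -18.49]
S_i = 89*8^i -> [89, 712, 5696, 45568, 364544]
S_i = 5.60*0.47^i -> [5.6, 2.63, 1.24, 0.58, 0.27]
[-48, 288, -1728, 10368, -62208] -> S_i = -48*-6^i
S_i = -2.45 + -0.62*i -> [-2.45, -3.07, -3.69, -4.31, -4.93]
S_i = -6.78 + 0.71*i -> [-6.78, -6.07, -5.36, -4.65, -3.94]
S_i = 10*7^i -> [10, 70, 490, 3430, 24010]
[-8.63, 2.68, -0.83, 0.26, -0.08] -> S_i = -8.63*(-0.31)^i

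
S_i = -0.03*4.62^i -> [-0.03, -0.14, -0.64, -2.96, -13.67]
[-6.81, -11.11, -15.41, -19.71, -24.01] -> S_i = -6.81 + -4.30*i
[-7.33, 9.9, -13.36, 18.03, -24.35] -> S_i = -7.33*(-1.35)^i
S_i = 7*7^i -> [7, 49, 343, 2401, 16807]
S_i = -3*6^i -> [-3, -18, -108, -648, -3888]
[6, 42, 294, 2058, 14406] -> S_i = 6*7^i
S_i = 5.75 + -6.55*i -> [5.75, -0.8, -7.35, -13.9, -20.45]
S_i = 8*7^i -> [8, 56, 392, 2744, 19208]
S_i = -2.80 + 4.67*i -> [-2.8, 1.87, 6.54, 11.21, 15.88]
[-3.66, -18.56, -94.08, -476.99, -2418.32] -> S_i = -3.66*5.07^i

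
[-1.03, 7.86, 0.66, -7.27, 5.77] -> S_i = Random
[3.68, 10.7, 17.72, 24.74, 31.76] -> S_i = 3.68 + 7.02*i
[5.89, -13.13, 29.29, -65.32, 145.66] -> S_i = 5.89*(-2.23)^i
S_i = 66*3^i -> [66, 198, 594, 1782, 5346]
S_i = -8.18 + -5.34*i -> [-8.18, -13.52, -18.86, -24.2, -29.54]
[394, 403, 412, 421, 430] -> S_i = 394 + 9*i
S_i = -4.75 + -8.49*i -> [-4.75, -13.24, -21.73, -30.22, -38.71]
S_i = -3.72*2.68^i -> [-3.72, -9.97, -26.72, -71.61, -191.9]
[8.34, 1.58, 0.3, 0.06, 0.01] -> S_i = 8.34*0.19^i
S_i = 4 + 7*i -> [4, 11, 18, 25, 32]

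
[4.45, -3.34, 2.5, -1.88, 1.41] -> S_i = 4.45*(-0.75)^i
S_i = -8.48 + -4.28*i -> [-8.48, -12.76, -17.04, -21.32, -25.6]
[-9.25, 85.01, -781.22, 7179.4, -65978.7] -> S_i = -9.25*(-9.19)^i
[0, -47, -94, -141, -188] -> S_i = 0 + -47*i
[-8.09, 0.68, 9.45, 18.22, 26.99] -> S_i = -8.09 + 8.77*i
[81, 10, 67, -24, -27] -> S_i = Random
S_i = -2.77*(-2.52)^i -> [-2.77, 6.98, -17.59, 44.33, -111.71]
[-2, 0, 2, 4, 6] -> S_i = -2 + 2*i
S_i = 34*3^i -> [34, 102, 306, 918, 2754]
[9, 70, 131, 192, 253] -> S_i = 9 + 61*i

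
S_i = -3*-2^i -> [-3, 6, -12, 24, -48]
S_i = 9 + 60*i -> [9, 69, 129, 189, 249]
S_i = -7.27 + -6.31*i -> [-7.27, -13.58, -19.89, -26.2, -32.51]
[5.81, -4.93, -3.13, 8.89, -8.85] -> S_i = Random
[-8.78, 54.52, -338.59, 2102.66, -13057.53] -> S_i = -8.78*(-6.21)^i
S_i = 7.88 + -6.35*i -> [7.88, 1.53, -4.82, -11.17, -17.52]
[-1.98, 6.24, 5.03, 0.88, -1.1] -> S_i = Random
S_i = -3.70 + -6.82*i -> [-3.7, -10.52, -17.34, -24.16, -30.98]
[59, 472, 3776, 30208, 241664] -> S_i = 59*8^i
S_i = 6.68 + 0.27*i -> [6.68, 6.95, 7.22, 7.49, 7.76]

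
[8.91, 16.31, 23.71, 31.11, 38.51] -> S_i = 8.91 + 7.40*i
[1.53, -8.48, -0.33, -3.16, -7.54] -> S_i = Random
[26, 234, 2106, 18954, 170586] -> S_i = 26*9^i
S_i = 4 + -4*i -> [4, 0, -4, -8, -12]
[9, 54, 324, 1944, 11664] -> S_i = 9*6^i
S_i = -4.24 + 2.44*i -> [-4.24, -1.8, 0.64, 3.08, 5.52]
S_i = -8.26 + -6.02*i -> [-8.26, -14.28, -20.3, -26.32, -32.34]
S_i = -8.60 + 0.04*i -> [-8.6, -8.56, -8.52, -8.48, -8.44]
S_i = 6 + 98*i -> [6, 104, 202, 300, 398]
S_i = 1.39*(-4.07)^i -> [1.39, -5.66, 23.03, -93.71, 381.41]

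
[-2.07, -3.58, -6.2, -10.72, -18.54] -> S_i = -2.07*1.73^i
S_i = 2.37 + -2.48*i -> [2.37, -0.11, -2.59, -5.07, -7.55]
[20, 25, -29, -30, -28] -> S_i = Random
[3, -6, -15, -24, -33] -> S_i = 3 + -9*i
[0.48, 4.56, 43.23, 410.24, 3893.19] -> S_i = 0.48*9.49^i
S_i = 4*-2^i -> [4, -8, 16, -32, 64]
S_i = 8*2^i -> [8, 16, 32, 64, 128]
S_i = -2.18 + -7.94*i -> [-2.18, -10.12, -18.06, -26.0, -33.94]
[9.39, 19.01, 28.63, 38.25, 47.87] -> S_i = 9.39 + 9.62*i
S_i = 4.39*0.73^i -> [4.39, 3.2, 2.34, 1.71, 1.25]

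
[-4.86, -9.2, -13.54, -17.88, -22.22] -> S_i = -4.86 + -4.34*i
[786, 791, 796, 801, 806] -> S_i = 786 + 5*i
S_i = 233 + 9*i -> [233, 242, 251, 260, 269]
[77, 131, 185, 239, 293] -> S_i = 77 + 54*i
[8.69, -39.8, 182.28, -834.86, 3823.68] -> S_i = 8.69*(-4.58)^i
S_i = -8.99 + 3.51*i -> [-8.99, -5.48, -1.97, 1.54, 5.05]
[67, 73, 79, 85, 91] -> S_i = 67 + 6*i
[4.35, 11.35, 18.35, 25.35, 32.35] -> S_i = 4.35 + 7.00*i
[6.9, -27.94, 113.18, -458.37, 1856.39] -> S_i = 6.90*(-4.05)^i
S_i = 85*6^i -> [85, 510, 3060, 18360, 110160]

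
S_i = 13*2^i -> [13, 26, 52, 104, 208]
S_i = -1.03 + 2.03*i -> [-1.03, 1.0, 3.03, 5.06, 7.09]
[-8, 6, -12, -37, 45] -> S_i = Random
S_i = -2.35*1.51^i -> [-2.35, -3.55, -5.36, -8.09, -12.22]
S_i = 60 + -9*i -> [60, 51, 42, 33, 24]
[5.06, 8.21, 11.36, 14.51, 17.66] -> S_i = 5.06 + 3.15*i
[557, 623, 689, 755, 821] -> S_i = 557 + 66*i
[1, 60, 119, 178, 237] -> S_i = 1 + 59*i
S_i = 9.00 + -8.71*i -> [9.0, 0.29, -8.42, -17.13, -25.84]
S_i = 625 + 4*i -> [625, 629, 633, 637, 641]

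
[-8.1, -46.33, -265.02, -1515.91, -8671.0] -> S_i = -8.10*5.72^i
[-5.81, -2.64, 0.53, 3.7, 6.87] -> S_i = -5.81 + 3.17*i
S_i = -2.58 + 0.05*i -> [-2.58, -2.53, -2.48, -2.43, -2.38]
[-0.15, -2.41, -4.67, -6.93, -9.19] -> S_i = -0.15 + -2.26*i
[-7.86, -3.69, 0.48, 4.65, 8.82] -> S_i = -7.86 + 4.17*i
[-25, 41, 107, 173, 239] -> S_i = -25 + 66*i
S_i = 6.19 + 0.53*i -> [6.19, 6.72, 7.25, 7.78, 8.31]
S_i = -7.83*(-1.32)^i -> [-7.83, 10.34, -13.64, 18.01, -23.77]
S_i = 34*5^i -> [34, 170, 850, 4250, 21250]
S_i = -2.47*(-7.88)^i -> [-2.47, 19.46, -153.37, 1208.58, -9523.61]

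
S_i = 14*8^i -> [14, 112, 896, 7168, 57344]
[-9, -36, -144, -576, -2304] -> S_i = -9*4^i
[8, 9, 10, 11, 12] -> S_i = 8 + 1*i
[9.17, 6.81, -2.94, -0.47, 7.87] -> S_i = Random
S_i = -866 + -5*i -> [-866, -871, -876, -881, -886]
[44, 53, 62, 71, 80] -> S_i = 44 + 9*i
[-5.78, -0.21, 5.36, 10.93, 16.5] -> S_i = -5.78 + 5.57*i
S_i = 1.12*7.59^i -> [1.12, 8.5, 64.52, 489.71, 3716.94]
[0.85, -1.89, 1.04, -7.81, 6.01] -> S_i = Random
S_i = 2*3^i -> [2, 6, 18, 54, 162]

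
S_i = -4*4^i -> [-4, -16, -64, -256, -1024]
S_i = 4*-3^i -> [4, -12, 36, -108, 324]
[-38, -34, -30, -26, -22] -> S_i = -38 + 4*i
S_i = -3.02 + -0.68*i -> [-3.02, -3.7, -4.38, -5.06, -5.74]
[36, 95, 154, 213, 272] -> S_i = 36 + 59*i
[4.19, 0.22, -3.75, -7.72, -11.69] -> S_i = 4.19 + -3.97*i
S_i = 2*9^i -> [2, 18, 162, 1458, 13122]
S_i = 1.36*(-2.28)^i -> [1.36, -3.1, 7.07, -16.12, 36.75]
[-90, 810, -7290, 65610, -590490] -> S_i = -90*-9^i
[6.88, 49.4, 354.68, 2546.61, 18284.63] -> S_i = 6.88*7.18^i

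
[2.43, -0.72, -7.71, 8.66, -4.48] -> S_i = Random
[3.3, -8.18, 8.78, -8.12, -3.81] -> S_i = Random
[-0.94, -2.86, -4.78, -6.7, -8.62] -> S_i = -0.94 + -1.92*i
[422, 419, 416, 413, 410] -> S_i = 422 + -3*i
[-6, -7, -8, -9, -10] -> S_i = -6 + -1*i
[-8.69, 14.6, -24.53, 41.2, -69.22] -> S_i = -8.69*(-1.68)^i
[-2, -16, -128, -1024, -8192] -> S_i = -2*8^i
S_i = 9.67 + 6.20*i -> [9.67, 15.87, 22.07, 28.27, 34.47]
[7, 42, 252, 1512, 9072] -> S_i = 7*6^i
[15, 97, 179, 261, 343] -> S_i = 15 + 82*i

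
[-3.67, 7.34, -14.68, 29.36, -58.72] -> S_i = -3.67*(-2.00)^i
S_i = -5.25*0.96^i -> [-5.25, -5.04, -4.84, -4.64, -4.46]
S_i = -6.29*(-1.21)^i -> [-6.29, 7.61, -9.21, 11.14, -13.48]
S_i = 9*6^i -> [9, 54, 324, 1944, 11664]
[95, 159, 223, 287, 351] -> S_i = 95 + 64*i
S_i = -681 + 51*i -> [-681, -630, -579, -528, -477]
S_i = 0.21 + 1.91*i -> [0.21, 2.12, 4.03, 5.94, 7.85]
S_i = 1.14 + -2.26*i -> [1.14, -1.12, -3.38, -5.64, -7.9]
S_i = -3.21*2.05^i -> [-3.21, -6.58, -13.49, -27.65, -56.69]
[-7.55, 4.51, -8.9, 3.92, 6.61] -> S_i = Random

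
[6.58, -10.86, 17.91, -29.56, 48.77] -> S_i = 6.58*(-1.65)^i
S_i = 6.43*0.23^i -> [6.43, 1.48, 0.34, 0.08, 0.02]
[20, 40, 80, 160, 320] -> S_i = 20*2^i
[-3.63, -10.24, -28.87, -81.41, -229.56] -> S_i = -3.63*2.82^i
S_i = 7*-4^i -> [7, -28, 112, -448, 1792]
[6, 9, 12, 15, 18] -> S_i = 6 + 3*i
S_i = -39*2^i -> [-39, -78, -156, -312, -624]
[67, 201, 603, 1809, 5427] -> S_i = 67*3^i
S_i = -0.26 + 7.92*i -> [-0.26, 7.66, 15.58, 23.5, 31.42]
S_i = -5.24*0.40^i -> [-5.24, -2.1, -0.84, -0.34, -0.13]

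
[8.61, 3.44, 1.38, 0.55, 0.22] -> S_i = 8.61*0.40^i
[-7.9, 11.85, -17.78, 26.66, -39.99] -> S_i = -7.90*(-1.50)^i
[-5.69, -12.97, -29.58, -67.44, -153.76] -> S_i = -5.69*2.28^i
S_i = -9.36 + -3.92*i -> [-9.36, -13.28, -17.2, -21.12, -25.04]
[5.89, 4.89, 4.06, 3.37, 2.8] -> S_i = 5.89*0.83^i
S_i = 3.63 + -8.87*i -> [3.63, -5.24, -14.11, -22.98, -31.85]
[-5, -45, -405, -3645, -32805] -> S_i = -5*9^i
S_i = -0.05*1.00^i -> [-0.05, -0.05, -0.05, -0.05, -0.05]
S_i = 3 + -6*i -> [3, -3, -9, -15, -21]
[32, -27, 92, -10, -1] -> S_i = Random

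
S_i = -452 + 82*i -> [-452, -370, -288, -206, -124]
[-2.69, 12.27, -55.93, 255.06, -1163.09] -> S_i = -2.69*(-4.56)^i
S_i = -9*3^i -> [-9, -27, -81, -243, -729]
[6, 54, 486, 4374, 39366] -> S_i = 6*9^i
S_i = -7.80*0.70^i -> [-7.8, -5.46, -3.82, -2.68, -1.87]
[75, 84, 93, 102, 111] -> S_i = 75 + 9*i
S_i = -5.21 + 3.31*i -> [-5.21, -1.9, 1.41, 4.72, 8.03]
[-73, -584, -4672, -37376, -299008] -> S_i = -73*8^i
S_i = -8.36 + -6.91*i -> [-8.36, -15.27, -22.18, -29.09, -36.0]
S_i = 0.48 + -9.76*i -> [0.48, -9.28, -19.04, -28.8, -38.56]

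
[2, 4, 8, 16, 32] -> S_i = 2*2^i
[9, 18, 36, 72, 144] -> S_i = 9*2^i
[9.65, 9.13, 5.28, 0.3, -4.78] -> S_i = Random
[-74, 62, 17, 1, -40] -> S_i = Random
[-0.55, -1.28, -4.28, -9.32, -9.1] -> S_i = Random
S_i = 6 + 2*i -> [6, 8, 10, 12, 14]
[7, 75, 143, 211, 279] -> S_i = 7 + 68*i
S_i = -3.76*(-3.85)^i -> [-3.76, 14.48, -55.73, 214.57, -826.1]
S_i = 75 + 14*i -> [75, 89, 103, 117, 131]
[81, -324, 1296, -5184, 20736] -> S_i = 81*-4^i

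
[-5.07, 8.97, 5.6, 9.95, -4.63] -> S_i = Random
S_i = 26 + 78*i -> [26, 104, 182, 260, 338]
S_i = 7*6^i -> [7, 42, 252, 1512, 9072]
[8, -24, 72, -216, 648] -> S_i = 8*-3^i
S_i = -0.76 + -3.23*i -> [-0.76, -3.99, -7.22, -10.45, -13.68]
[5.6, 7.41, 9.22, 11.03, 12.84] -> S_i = 5.60 + 1.81*i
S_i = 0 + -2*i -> [0, -2, -4, -6, -8]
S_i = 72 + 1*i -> [72, 73, 74, 75, 76]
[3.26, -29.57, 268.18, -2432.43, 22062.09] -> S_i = 3.26*(-9.07)^i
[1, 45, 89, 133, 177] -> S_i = 1 + 44*i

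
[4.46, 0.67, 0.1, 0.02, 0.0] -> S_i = 4.46*0.15^i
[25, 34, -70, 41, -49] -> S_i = Random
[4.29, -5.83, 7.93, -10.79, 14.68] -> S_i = 4.29*(-1.36)^i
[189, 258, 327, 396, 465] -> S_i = 189 + 69*i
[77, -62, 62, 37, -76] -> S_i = Random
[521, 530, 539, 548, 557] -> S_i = 521 + 9*i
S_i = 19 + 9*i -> [19, 28, 37, 46, 55]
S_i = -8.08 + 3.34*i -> [-8.08, -4.74, -1.4, 1.94, 5.28]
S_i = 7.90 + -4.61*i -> [7.9, 3.29, -1.32, -5.93, -10.54]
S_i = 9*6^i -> [9, 54, 324, 1944, 11664]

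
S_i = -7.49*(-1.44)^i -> [-7.49, 10.79, -15.53, 22.37, -32.21]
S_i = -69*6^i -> [-69, -414, -2484, -14904, -89424]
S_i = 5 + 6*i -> [5, 11, 17, 23, 29]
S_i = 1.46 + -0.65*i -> [1.46, 0.81, 0.16, -0.49, -1.14]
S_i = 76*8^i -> [76, 608, 4864, 38912, 311296]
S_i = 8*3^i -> [8, 24, 72, 216, 648]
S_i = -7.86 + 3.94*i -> [-7.86, -3.92, 0.02, 3.96, 7.9]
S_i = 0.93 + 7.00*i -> [0.93, 7.93, 14.93, 21.93, 28.93]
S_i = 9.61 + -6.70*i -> [9.61, 2.91, -3.79, -10.49, -17.19]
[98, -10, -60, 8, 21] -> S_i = Random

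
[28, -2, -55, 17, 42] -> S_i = Random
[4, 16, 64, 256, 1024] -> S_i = 4*4^i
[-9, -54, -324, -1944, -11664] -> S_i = -9*6^i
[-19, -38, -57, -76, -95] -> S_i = -19 + -19*i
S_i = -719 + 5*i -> [-719, -714, -709, -704, -699]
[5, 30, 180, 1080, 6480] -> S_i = 5*6^i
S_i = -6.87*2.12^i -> [-6.87, -14.56, -30.88, -65.46, -138.77]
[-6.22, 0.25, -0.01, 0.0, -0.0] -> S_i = -6.22*(-0.04)^i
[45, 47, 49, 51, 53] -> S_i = 45 + 2*i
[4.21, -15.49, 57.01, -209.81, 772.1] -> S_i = 4.21*(-3.68)^i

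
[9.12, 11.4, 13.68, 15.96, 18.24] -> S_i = 9.12 + 2.28*i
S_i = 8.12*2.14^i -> [8.12, 17.38, 37.19, 79.58, 170.3]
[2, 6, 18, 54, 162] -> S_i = 2*3^i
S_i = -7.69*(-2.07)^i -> [-7.69, 15.92, -32.95, 68.21, -141.19]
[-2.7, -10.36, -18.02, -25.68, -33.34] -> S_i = -2.70 + -7.66*i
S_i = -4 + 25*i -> [-4, 21, 46, 71, 96]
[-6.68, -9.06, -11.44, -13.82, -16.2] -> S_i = -6.68 + -2.38*i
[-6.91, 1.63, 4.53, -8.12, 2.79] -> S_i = Random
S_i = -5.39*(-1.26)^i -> [-5.39, 6.79, -8.56, 10.78, -13.59]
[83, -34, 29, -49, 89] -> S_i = Random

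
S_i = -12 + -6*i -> [-12, -18, -24, -30, -36]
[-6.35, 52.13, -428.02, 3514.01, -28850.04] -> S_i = -6.35*(-8.21)^i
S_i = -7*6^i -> [-7, -42, -252, -1512, -9072]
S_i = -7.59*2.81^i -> [-7.59, -21.33, -59.93, -168.41, -473.22]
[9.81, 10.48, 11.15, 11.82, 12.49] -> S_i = 9.81 + 0.67*i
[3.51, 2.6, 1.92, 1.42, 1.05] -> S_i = 3.51*0.74^i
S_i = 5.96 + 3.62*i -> [5.96, 9.58, 13.2, 16.82, 20.44]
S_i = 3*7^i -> [3, 21, 147, 1029, 7203]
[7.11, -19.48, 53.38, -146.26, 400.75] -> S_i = 7.11*(-2.74)^i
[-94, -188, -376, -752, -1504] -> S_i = -94*2^i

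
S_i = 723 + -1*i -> [723, 722, 721, 720, 719]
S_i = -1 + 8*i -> [-1, 7, 15, 23, 31]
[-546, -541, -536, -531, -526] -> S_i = -546 + 5*i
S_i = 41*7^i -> [41, 287, 2009, 14063, 98441]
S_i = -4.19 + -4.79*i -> [-4.19, -8.98, -13.77, -18.56, -23.35]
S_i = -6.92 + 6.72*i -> [-6.92, -0.2, 6.52, 13.24, 19.96]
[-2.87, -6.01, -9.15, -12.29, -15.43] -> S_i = -2.87 + -3.14*i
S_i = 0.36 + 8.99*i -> [0.36, 9.35, 18.34, 27.33, 36.32]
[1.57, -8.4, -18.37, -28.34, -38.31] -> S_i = 1.57 + -9.97*i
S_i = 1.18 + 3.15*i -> [1.18, 4.33, 7.48, 10.63, 13.78]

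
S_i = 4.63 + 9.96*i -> [4.63, 14.59, 24.55, 34.51, 44.47]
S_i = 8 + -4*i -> [8, 4, 0, -4, -8]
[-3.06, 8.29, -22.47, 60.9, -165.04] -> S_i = -3.06*(-2.71)^i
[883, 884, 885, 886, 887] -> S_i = 883 + 1*i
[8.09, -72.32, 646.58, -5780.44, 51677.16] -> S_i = 8.09*(-8.94)^i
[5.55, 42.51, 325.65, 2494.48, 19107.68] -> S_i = 5.55*7.66^i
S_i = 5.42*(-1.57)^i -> [5.42, -8.51, 13.36, -20.97, 32.93]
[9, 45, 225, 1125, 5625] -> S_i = 9*5^i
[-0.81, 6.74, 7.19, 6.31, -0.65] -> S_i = Random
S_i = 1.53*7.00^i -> [1.53, 10.71, 74.97, 524.79, 3673.53]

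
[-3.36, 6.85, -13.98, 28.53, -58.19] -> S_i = -3.36*(-2.04)^i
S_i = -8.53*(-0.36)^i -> [-8.53, 3.07, -1.11, 0.4, -0.14]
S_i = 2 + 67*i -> [2, 69, 136, 203, 270]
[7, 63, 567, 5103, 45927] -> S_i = 7*9^i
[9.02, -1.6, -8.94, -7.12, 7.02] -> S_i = Random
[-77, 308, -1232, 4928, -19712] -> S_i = -77*-4^i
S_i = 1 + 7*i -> [1, 8, 15, 22, 29]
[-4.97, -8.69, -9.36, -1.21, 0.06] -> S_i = Random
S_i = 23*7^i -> [23, 161, 1127, 7889, 55223]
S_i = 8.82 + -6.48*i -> [8.82, 2.34, -4.14, -10.62, -17.1]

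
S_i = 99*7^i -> [99, 693, 4851, 33957, 237699]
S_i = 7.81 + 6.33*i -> [7.81, 14.14, 20.47, 26.8, 33.13]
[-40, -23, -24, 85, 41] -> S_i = Random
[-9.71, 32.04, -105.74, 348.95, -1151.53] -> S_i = -9.71*(-3.30)^i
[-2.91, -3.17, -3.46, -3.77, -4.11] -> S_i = -2.91*1.09^i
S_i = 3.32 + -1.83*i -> [3.32, 1.49, -0.34, -2.17, -4.0]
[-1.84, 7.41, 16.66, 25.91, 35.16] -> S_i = -1.84 + 9.25*i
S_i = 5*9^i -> [5, 45, 405, 3645, 32805]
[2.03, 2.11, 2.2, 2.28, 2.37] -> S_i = 2.03*1.04^i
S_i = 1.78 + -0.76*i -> [1.78, 1.02, 0.26, -0.5, -1.26]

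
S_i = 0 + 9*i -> [0, 9, 18, 27, 36]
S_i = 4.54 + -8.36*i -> [4.54, -3.82, -12.18, -20.54, -28.9]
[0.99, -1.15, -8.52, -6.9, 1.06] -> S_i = Random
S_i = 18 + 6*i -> [18, 24, 30, 36, 42]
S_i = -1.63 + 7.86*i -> [-1.63, 6.23, 14.09, 21.95, 29.81]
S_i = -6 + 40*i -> [-6, 34, 74, 114, 154]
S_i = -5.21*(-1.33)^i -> [-5.21, 6.93, -9.22, 12.26, -16.3]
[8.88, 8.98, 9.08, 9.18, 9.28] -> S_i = 8.88 + 0.10*i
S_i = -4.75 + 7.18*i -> [-4.75, 2.43, 9.61, 16.79, 23.97]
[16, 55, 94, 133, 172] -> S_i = 16 + 39*i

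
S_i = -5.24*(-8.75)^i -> [-5.24, 45.85, -401.19, 3510.39, -30715.92]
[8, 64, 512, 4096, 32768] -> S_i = 8*8^i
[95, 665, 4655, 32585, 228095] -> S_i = 95*7^i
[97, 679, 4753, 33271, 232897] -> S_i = 97*7^i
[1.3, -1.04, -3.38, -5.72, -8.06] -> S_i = 1.30 + -2.34*i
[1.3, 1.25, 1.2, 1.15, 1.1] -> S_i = 1.30*0.96^i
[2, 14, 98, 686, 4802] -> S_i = 2*7^i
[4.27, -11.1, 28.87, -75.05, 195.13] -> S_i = 4.27*(-2.60)^i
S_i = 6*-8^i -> [6, -48, 384, -3072, 24576]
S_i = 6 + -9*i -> [6, -3, -12, -21, -30]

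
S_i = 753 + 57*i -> [753, 810, 867, 924, 981]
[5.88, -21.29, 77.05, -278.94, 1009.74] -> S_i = 5.88*(-3.62)^i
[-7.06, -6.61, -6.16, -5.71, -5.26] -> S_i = -7.06 + 0.45*i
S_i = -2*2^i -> [-2, -4, -8, -16, -32]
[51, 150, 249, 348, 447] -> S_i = 51 + 99*i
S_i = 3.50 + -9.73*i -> [3.5, -6.23, -15.96, -25.69, -35.42]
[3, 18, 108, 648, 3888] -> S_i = 3*6^i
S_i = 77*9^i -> [77, 693, 6237, 56133, 505197]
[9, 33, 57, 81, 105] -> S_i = 9 + 24*i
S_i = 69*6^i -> [69, 414, 2484, 14904, 89424]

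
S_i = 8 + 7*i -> [8, 15, 22, 29, 36]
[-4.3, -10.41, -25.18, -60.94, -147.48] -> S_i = -4.30*2.42^i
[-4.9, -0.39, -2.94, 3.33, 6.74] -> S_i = Random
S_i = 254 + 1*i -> [254, 255, 256, 257, 258]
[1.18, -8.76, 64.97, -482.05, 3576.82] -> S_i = 1.18*(-7.42)^i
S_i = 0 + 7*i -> [0, 7, 14, 21, 28]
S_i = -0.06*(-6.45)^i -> [-0.06, 0.39, -2.5, 16.1, -103.85]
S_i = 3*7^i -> [3, 21, 147, 1029, 7203]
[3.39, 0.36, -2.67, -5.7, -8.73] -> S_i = 3.39 + -3.03*i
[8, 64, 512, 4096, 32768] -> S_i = 8*8^i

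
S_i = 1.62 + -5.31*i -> [1.62, -3.69, -9.0, -14.31, -19.62]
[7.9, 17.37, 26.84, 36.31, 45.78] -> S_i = 7.90 + 9.47*i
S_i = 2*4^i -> [2, 8, 32, 128, 512]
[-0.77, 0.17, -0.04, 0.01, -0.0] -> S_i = -0.77*(-0.22)^i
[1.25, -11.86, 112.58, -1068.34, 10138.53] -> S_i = 1.25*(-9.49)^i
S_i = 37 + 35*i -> [37, 72, 107, 142, 177]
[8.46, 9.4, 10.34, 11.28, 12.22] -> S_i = 8.46 + 0.94*i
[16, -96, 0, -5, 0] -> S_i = Random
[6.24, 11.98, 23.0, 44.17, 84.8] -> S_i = 6.24*1.92^i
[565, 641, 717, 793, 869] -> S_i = 565 + 76*i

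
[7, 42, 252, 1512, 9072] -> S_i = 7*6^i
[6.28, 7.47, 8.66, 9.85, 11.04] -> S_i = 6.28 + 1.19*i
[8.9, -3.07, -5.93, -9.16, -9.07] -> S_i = Random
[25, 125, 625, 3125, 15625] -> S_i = 25*5^i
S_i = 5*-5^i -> [5, -25, 125, -625, 3125]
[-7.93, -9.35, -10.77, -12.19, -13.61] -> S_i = -7.93 + -1.42*i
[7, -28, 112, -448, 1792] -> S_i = 7*-4^i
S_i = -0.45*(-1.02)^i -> [-0.45, 0.46, -0.47, 0.48, -0.49]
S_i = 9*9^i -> [9, 81, 729, 6561, 59049]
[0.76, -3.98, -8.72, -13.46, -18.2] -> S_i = 0.76 + -4.74*i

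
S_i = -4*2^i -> [-4, -8, -16, -32, -64]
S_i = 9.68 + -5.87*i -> [9.68, 3.81, -2.06, -7.93, -13.8]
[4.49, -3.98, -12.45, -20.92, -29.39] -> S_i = 4.49 + -8.47*i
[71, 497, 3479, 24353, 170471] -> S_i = 71*7^i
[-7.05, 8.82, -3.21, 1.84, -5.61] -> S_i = Random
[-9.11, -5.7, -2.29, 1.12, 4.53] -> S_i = -9.11 + 3.41*i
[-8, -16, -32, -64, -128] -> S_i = -8*2^i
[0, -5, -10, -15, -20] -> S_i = 0 + -5*i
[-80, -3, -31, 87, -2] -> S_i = Random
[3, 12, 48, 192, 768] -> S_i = 3*4^i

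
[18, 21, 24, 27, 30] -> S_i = 18 + 3*i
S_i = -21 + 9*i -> [-21, -12, -3, 6, 15]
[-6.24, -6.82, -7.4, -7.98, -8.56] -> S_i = -6.24 + -0.58*i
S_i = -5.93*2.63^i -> [-5.93, -15.6, -41.02, -107.88, -283.71]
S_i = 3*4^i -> [3, 12, 48, 192, 768]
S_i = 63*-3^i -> [63, -189, 567, -1701, 5103]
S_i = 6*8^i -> [6, 48, 384, 3072, 24576]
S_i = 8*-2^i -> [8, -16, 32, -64, 128]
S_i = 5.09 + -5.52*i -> [5.09, -0.43, -5.95, -11.47, -16.99]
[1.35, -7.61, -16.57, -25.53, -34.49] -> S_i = 1.35 + -8.96*i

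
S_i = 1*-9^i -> [1, -9, 81, -729, 6561]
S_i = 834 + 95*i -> [834, 929, 1024, 1119, 1214]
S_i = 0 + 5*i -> [0, 5, 10, 15, 20]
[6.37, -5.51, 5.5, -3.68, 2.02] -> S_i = Random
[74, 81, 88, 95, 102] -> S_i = 74 + 7*i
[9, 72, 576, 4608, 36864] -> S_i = 9*8^i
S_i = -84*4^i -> [-84, -336, -1344, -5376, -21504]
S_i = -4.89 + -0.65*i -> [-4.89, -5.54, -6.19, -6.84, -7.49]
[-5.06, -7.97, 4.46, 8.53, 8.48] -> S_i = Random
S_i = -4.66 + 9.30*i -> [-4.66, 4.64, 13.94, 23.24, 32.54]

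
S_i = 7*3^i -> [7, 21, 63, 189, 567]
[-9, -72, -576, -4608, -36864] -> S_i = -9*8^i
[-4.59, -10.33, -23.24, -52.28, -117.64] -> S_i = -4.59*2.25^i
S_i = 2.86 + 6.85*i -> [2.86, 9.71, 16.56, 23.41, 30.26]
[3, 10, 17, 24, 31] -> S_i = 3 + 7*i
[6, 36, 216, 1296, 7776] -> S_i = 6*6^i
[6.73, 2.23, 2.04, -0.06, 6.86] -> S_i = Random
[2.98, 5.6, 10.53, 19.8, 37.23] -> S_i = 2.98*1.88^i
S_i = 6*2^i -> [6, 12, 24, 48, 96]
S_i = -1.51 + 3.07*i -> [-1.51, 1.56, 4.63, 7.7, 10.77]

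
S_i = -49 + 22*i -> [-49, -27, -5, 17, 39]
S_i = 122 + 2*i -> [122, 124, 126, 128, 130]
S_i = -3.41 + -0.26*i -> [-3.41, -3.67, -3.93, -4.19, -4.45]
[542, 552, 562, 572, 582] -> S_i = 542 + 10*i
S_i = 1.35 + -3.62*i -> [1.35, -2.27, -5.89, -9.51, -13.13]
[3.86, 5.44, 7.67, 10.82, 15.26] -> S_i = 3.86*1.41^i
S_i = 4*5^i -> [4, 20, 100, 500, 2500]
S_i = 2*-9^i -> [2, -18, 162, -1458, 13122]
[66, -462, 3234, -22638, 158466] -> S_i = 66*-7^i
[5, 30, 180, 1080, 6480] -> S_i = 5*6^i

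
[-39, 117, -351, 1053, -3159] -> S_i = -39*-3^i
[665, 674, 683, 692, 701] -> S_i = 665 + 9*i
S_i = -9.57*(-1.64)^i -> [-9.57, 15.69, -25.74, 42.21, -69.23]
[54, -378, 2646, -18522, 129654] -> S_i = 54*-7^i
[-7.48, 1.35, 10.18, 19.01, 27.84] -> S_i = -7.48 + 8.83*i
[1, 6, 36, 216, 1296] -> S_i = 1*6^i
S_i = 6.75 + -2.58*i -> [6.75, 4.17, 1.59, -0.99, -3.57]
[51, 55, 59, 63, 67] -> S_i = 51 + 4*i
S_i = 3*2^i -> [3, 6, 12, 24, 48]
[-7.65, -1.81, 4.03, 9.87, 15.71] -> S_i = -7.65 + 5.84*i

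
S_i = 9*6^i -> [9, 54, 324, 1944, 11664]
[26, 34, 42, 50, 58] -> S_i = 26 + 8*i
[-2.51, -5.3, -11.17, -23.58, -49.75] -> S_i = -2.51*2.11^i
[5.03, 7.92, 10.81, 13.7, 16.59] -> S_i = 5.03 + 2.89*i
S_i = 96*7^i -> [96, 672, 4704, 32928, 230496]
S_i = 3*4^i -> [3, 12, 48, 192, 768]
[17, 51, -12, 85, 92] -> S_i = Random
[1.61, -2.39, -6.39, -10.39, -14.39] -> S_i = 1.61 + -4.00*i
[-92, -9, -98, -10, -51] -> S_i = Random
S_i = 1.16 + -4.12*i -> [1.16, -2.96, -7.08, -11.2, -15.32]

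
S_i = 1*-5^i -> [1, -5, 25, -125, 625]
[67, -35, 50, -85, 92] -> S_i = Random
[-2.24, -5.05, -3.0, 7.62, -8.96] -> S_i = Random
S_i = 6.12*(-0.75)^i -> [6.12, -4.59, 3.44, -2.58, 1.94]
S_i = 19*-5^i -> [19, -95, 475, -2375, 11875]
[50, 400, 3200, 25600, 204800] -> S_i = 50*8^i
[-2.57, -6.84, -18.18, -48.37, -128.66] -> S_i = -2.57*2.66^i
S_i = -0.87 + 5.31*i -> [-0.87, 4.44, 9.75, 15.06, 20.37]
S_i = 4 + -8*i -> [4, -4, -12, -20, -28]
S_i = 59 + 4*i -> [59, 63, 67, 71, 75]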